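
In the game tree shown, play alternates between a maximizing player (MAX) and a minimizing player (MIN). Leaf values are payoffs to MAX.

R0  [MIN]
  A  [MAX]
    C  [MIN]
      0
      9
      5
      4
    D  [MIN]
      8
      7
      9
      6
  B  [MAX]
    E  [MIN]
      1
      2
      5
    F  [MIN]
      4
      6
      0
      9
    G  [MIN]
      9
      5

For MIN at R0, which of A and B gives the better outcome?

B

C (MIN): min(0, 9, 5, 4) = 0
D (MIN): min(8, 7, 9, 6) = 6
A (MAX): max(0, 6) = 6
E (MIN): min(1, 2, 5) = 1
F (MIN): min(4, 6, 0, 9) = 0
G (MIN): min(9, 5) = 5
B (MAX): max(1, 0, 5) = 5
MIN prefers the lower value; A=6, B=5. B is better since 5 < 6.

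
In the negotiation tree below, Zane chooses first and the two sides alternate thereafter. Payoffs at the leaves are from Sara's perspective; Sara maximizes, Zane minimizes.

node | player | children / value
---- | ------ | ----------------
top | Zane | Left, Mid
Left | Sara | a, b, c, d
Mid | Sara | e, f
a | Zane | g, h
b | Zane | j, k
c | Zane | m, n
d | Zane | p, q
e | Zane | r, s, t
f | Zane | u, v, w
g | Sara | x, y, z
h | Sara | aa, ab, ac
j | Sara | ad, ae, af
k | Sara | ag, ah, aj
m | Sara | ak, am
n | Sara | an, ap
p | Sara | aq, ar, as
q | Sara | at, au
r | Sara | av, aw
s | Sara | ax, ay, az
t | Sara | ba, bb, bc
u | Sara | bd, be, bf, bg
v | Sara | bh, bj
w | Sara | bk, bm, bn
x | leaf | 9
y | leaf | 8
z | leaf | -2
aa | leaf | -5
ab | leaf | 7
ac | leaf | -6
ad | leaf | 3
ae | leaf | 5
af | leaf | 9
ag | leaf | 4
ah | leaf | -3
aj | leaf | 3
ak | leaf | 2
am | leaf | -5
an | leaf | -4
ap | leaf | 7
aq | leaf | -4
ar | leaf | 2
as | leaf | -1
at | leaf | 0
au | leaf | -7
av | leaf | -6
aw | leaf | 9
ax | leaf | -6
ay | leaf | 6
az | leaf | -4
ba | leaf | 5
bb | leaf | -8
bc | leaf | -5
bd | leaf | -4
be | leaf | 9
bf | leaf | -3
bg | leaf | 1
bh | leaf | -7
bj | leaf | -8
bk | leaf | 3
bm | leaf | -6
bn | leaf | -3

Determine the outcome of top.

g (Sara): max(9, 8, -2) = 9
h (Sara): max(-5, 7, -6) = 7
a (Zane): min(9, 7) = 7
j (Sara): max(3, 5, 9) = 9
k (Sara): max(4, -3, 3) = 4
b (Zane): min(9, 4) = 4
m (Sara): max(2, -5) = 2
n (Sara): max(-4, 7) = 7
c (Zane): min(2, 7) = 2
p (Sara): max(-4, 2, -1) = 2
q (Sara): max(0, -7) = 0
d (Zane): min(2, 0) = 0
Left (Sara): max(7, 4, 2, 0) = 7
r (Sara): max(-6, 9) = 9
s (Sara): max(-6, 6, -4) = 6
t (Sara): max(5, -8, -5) = 5
e (Zane): min(9, 6, 5) = 5
u (Sara): max(-4, 9, -3, 1) = 9
v (Sara): max(-7, -8) = -7
w (Sara): max(3, -6, -3) = 3
f (Zane): min(9, -7, 3) = -7
Mid (Sara): max(5, -7) = 5
top (Zane): min(7, 5) = 5

5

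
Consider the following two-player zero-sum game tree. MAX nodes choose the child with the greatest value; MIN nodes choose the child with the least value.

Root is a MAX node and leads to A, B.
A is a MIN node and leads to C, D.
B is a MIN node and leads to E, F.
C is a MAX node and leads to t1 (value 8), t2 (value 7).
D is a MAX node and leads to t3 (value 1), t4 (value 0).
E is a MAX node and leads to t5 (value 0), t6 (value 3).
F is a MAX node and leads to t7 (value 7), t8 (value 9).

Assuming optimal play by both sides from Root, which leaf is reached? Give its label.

t6

C (MAX): max(8, 7) = 8
D (MAX): max(1, 0) = 1
A (MIN): min(8, 1) = 1
E (MAX): max(0, 3) = 3
F (MAX): max(7, 9) = 9
B (MIN): min(3, 9) = 3
Root (MAX): max(1, 3) = 3
At Root, MAX picks B (highest: 3).
At B, MIN picks E (lowest: 3).
At E, MAX picks t6 (highest: 3).
Terminal value 3.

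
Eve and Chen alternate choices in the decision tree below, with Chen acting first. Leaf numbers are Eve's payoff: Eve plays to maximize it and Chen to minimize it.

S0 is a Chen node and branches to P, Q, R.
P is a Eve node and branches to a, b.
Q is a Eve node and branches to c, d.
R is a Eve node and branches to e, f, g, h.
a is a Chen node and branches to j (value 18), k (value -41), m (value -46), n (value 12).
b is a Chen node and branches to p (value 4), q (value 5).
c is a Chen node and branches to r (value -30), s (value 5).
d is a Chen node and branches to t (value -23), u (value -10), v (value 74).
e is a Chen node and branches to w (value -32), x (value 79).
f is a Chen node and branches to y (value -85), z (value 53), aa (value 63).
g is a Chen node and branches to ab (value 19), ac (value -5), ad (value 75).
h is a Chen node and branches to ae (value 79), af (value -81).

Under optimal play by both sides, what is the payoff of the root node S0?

-23

a (Chen): min(18, -41, -46, 12) = -46
b (Chen): min(4, 5) = 4
P (Eve): max(-46, 4) = 4
c (Chen): min(-30, 5) = -30
d (Chen): min(-23, -10, 74) = -23
Q (Eve): max(-30, -23) = -23
e (Chen): min(-32, 79) = -32
f (Chen): min(-85, 53, 63) = -85
g (Chen): min(19, -5, 75) = -5
h (Chen): min(79, -81) = -81
R (Eve): max(-32, -85, -5, -81) = -5
S0 (Chen): min(4, -23, -5) = -23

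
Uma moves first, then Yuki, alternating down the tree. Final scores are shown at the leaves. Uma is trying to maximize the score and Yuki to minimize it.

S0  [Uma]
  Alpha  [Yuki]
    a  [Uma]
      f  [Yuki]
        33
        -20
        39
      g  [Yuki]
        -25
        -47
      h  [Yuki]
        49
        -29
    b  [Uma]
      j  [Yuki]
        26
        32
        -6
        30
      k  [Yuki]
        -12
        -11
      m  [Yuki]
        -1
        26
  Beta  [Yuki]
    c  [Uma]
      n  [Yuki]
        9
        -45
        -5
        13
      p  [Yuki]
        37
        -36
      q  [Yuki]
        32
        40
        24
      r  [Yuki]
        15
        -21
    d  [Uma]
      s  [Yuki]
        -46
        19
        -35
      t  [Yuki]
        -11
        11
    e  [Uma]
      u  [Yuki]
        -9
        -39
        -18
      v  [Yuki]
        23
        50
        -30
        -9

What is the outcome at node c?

n (Yuki): min(9, -45, -5, 13) = -45
p (Yuki): min(37, -36) = -36
q (Yuki): min(32, 40, 24) = 24
r (Yuki): min(15, -21) = -21
c (Uma): max(-45, -36, 24, -21) = 24

24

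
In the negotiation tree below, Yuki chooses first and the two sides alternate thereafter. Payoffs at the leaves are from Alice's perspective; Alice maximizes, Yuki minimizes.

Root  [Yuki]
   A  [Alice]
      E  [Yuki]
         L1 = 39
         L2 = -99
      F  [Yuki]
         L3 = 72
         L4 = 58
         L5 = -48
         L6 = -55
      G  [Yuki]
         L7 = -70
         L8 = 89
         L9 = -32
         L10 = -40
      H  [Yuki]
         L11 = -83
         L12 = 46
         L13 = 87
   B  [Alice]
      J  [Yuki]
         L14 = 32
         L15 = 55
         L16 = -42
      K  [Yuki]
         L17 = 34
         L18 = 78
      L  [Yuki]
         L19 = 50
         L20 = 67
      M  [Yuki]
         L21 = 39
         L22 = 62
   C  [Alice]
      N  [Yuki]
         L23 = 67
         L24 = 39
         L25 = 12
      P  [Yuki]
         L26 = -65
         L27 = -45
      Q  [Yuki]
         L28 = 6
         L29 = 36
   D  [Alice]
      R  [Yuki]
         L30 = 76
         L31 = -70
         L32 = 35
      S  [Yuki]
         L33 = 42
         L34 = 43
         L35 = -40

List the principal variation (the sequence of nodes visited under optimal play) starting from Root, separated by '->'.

Root -> A -> F -> L6

E (Yuki): min(39, -99) = -99
F (Yuki): min(72, 58, -48, -55) = -55
G (Yuki): min(-70, 89, -32, -40) = -70
H (Yuki): min(-83, 46, 87) = -83
A (Alice): max(-99, -55, -70, -83) = -55
J (Yuki): min(32, 55, -42) = -42
K (Yuki): min(34, 78) = 34
L (Yuki): min(50, 67) = 50
M (Yuki): min(39, 62) = 39
B (Alice): max(-42, 34, 50, 39) = 50
N (Yuki): min(67, 39, 12) = 12
P (Yuki): min(-65, -45) = -65
Q (Yuki): min(6, 36) = 6
C (Alice): max(12, -65, 6) = 12
R (Yuki): min(76, -70, 35) = -70
S (Yuki): min(42, 43, -40) = -40
D (Alice): max(-70, -40) = -40
Root (Yuki): min(-55, 50, 12, -40) = -55
At Root, Yuki picks A (lowest: -55).
At A, Alice picks F (highest: -55).
At F, Yuki picks L6 (lowest: -55).
Terminal value -55.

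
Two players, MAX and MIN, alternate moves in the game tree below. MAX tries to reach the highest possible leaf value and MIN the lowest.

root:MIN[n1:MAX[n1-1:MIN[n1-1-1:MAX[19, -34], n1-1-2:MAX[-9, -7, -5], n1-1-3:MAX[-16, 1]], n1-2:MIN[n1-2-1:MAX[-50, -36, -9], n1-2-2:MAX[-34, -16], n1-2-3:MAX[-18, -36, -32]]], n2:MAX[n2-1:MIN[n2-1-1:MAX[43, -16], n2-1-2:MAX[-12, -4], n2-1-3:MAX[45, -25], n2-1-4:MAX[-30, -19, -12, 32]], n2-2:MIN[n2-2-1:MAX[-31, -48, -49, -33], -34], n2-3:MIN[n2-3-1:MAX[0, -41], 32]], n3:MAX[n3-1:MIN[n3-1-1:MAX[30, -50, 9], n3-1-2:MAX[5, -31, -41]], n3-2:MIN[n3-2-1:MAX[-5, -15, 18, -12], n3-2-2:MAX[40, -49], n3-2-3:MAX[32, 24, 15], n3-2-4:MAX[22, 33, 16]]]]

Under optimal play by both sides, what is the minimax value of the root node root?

n1-1-1 (MAX): max(19, -34) = 19
n1-1-2 (MAX): max(-9, -7, -5) = -5
n1-1-3 (MAX): max(-16, 1) = 1
n1-1 (MIN): min(19, -5, 1) = -5
n1-2-1 (MAX): max(-50, -36, -9) = -9
n1-2-2 (MAX): max(-34, -16) = -16
n1-2-3 (MAX): max(-18, -36, -32) = -18
n1-2 (MIN): min(-9, -16, -18) = -18
n1 (MAX): max(-5, -18) = -5
n2-1-1 (MAX): max(43, -16) = 43
n2-1-2 (MAX): max(-12, -4) = -4
n2-1-3 (MAX): max(45, -25) = 45
n2-1-4 (MAX): max(-30, -19, -12, 32) = 32
n2-1 (MIN): min(43, -4, 45, 32) = -4
n2-2-1 (MAX): max(-31, -48, -49, -33) = -31
n2-2 (MIN): min(-31, -34) = -34
n2-3-1 (MAX): max(0, -41) = 0
n2-3 (MIN): min(0, 32) = 0
n2 (MAX): max(-4, -34, 0) = 0
n3-1-1 (MAX): max(30, -50, 9) = 30
n3-1-2 (MAX): max(5, -31, -41) = 5
n3-1 (MIN): min(30, 5) = 5
n3-2-1 (MAX): max(-5, -15, 18, -12) = 18
n3-2-2 (MAX): max(40, -49) = 40
n3-2-3 (MAX): max(32, 24, 15) = 32
n3-2-4 (MAX): max(22, 33, 16) = 33
n3-2 (MIN): min(18, 40, 32, 33) = 18
n3 (MAX): max(5, 18) = 18
root (MIN): min(-5, 0, 18) = -5

-5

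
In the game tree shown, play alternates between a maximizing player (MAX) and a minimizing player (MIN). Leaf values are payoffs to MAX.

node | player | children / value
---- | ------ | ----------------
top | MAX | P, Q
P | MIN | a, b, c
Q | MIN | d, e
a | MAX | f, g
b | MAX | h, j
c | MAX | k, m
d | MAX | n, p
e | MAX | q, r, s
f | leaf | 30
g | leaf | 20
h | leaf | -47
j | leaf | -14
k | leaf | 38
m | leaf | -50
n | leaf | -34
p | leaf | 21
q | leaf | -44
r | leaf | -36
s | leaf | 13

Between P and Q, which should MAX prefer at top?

a (MAX): max(30, 20) = 30
b (MAX): max(-47, -14) = -14
c (MAX): max(38, -50) = 38
P (MIN): min(30, -14, 38) = -14
d (MAX): max(-34, 21) = 21
e (MAX): max(-44, -36, 13) = 13
Q (MIN): min(21, 13) = 13
MAX prefers the higher value; P=-14, Q=13. Q is better since 13 > -14.

Q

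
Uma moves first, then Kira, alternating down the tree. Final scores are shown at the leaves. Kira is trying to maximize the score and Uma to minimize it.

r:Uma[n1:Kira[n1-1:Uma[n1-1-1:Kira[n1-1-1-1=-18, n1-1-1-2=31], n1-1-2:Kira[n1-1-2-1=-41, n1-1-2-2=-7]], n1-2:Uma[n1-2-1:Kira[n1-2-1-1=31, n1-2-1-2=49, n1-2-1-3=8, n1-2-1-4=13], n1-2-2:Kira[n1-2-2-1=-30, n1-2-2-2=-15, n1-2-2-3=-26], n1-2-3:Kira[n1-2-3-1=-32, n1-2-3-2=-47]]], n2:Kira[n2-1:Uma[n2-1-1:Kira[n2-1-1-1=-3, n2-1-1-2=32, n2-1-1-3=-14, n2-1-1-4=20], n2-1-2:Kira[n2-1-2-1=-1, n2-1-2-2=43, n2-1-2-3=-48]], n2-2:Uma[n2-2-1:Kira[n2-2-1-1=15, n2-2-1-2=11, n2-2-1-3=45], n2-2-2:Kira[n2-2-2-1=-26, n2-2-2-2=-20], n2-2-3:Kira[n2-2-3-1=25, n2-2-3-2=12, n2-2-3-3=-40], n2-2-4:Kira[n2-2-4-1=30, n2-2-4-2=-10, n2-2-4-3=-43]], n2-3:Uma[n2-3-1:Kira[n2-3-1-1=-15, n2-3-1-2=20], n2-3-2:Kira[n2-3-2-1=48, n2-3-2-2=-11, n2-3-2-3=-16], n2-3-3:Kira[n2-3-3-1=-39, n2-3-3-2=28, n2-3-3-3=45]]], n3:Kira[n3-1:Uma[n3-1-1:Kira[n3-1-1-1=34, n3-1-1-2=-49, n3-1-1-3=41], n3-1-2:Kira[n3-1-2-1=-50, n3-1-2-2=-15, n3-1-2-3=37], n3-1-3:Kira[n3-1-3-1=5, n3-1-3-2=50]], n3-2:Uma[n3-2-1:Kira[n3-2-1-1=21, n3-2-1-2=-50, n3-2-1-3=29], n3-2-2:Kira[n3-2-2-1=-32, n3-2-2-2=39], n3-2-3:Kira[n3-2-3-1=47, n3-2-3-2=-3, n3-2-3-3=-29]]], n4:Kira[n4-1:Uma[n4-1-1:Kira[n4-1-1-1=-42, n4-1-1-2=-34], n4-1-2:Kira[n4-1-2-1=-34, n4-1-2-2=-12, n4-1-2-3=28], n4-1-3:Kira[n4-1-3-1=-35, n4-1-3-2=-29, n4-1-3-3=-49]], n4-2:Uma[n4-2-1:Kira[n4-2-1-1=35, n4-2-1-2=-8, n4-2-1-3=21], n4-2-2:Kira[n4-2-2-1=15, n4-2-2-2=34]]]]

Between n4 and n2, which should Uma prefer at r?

n4-1-1 (Kira): max(-42, -34) = -34
n4-1-2 (Kira): max(-34, -12, 28) = 28
n4-1-3 (Kira): max(-35, -29, -49) = -29
n4-1 (Uma): min(-34, 28, -29) = -34
n4-2-1 (Kira): max(35, -8, 21) = 35
n4-2-2 (Kira): max(15, 34) = 34
n4-2 (Uma): min(35, 34) = 34
n4 (Kira): max(-34, 34) = 34
n2-1-1 (Kira): max(-3, 32, -14, 20) = 32
n2-1-2 (Kira): max(-1, 43, -48) = 43
n2-1 (Uma): min(32, 43) = 32
n2-2-1 (Kira): max(15, 11, 45) = 45
n2-2-2 (Kira): max(-26, -20) = -20
n2-2-3 (Kira): max(25, 12, -40) = 25
n2-2-4 (Kira): max(30, -10, -43) = 30
n2-2 (Uma): min(45, -20, 25, 30) = -20
n2-3-1 (Kira): max(-15, 20) = 20
n2-3-2 (Kira): max(48, -11, -16) = 48
n2-3-3 (Kira): max(-39, 28, 45) = 45
n2-3 (Uma): min(20, 48, 45) = 20
n2 (Kira): max(32, -20, 20) = 32
Uma prefers the lower value; n4=34, n2=32. n2 is better since 32 < 34.

n2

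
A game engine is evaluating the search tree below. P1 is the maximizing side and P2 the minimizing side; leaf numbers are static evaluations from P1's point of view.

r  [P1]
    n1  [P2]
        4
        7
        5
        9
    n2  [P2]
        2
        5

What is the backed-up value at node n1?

4

n1 (P2): min(4, 7, 5, 9) = 4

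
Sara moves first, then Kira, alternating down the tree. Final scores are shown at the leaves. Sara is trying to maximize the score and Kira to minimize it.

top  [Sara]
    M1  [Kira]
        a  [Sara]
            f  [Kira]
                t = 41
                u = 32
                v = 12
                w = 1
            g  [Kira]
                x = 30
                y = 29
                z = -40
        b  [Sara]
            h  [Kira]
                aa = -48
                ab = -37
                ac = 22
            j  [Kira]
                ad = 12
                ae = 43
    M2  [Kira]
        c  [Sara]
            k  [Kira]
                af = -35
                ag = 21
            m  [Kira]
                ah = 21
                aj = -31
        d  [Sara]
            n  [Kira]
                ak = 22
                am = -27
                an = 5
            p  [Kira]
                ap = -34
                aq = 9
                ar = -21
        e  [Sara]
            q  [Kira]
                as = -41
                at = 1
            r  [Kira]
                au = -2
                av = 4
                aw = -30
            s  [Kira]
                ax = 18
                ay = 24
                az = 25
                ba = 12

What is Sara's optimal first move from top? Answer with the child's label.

f (Kira): min(41, 32, 12, 1) = 1
g (Kira): min(30, 29, -40) = -40
a (Sara): max(1, -40) = 1
h (Kira): min(-48, -37, 22) = -48
j (Kira): min(12, 43) = 12
b (Sara): max(-48, 12) = 12
M1 (Kira): min(1, 12) = 1
k (Kira): min(-35, 21) = -35
m (Kira): min(21, -31) = -31
c (Sara): max(-35, -31) = -31
n (Kira): min(22, -27, 5) = -27
p (Kira): min(-34, 9, -21) = -34
d (Sara): max(-27, -34) = -27
q (Kira): min(-41, 1) = -41
r (Kira): min(-2, 4, -30) = -30
s (Kira): min(18, 24, 25, 12) = 12
e (Sara): max(-41, -30, 12) = 12
M2 (Kira): min(-31, -27, 12) = -31
top (Sara): max(1, -31) = 1
Sara at top wants the highest of {M1=1, M2=-31}, so chooses M1.

M1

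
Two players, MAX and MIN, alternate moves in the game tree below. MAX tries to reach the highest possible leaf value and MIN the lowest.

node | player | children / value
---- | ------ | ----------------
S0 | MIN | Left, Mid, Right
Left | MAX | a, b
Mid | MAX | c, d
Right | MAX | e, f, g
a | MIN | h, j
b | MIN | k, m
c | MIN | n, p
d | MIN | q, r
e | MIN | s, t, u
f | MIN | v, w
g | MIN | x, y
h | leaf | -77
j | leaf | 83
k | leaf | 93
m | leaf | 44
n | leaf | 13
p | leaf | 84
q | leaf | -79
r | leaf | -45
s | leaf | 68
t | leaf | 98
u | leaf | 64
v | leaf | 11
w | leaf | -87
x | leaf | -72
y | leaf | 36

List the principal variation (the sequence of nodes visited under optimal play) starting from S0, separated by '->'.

S0 -> Mid -> c -> n

a (MIN): min(-77, 83) = -77
b (MIN): min(93, 44) = 44
Left (MAX): max(-77, 44) = 44
c (MIN): min(13, 84) = 13
d (MIN): min(-79, -45) = -79
Mid (MAX): max(13, -79) = 13
e (MIN): min(68, 98, 64) = 64
f (MIN): min(11, -87) = -87
g (MIN): min(-72, 36) = -72
Right (MAX): max(64, -87, -72) = 64
S0 (MIN): min(44, 13, 64) = 13
At S0, MIN picks Mid (lowest: 13).
At Mid, MAX picks c (highest: 13).
At c, MIN picks n (lowest: 13).
Terminal value 13.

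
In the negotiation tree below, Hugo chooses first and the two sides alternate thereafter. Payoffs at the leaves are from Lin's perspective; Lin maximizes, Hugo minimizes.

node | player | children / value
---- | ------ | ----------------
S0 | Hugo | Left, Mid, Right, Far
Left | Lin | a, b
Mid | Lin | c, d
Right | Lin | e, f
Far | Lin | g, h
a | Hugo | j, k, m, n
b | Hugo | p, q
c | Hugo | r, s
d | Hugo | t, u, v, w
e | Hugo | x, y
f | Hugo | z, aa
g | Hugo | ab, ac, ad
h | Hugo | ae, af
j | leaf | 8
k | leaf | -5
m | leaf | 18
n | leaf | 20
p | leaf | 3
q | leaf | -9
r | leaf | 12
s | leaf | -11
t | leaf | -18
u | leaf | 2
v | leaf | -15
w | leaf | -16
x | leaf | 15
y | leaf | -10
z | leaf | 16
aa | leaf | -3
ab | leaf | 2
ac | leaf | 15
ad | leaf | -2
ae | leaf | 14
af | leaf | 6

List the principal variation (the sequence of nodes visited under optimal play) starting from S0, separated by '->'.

a (Hugo): min(8, -5, 18, 20) = -5
b (Hugo): min(3, -9) = -9
Left (Lin): max(-5, -9) = -5
c (Hugo): min(12, -11) = -11
d (Hugo): min(-18, 2, -15, -16) = -18
Mid (Lin): max(-11, -18) = -11
e (Hugo): min(15, -10) = -10
f (Hugo): min(16, -3) = -3
Right (Lin): max(-10, -3) = -3
g (Hugo): min(2, 15, -2) = -2
h (Hugo): min(14, 6) = 6
Far (Lin): max(-2, 6) = 6
S0 (Hugo): min(-5, -11, -3, 6) = -11
At S0, Hugo picks Mid (lowest: -11).
At Mid, Lin picks c (highest: -11).
At c, Hugo picks s (lowest: -11).
Terminal value -11.

S0 -> Mid -> c -> s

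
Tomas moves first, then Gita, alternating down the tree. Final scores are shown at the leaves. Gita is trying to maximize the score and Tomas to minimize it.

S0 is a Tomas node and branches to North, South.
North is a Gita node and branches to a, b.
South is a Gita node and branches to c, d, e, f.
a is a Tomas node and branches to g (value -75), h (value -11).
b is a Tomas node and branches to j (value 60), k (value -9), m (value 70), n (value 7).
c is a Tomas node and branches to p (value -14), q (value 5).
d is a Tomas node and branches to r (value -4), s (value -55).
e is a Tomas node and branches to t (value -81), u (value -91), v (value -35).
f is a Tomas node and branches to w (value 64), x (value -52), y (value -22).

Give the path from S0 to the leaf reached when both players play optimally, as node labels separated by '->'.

a (Tomas): min(-75, -11) = -75
b (Tomas): min(60, -9, 70, 7) = -9
North (Gita): max(-75, -9) = -9
c (Tomas): min(-14, 5) = -14
d (Tomas): min(-4, -55) = -55
e (Tomas): min(-81, -91, -35) = -91
f (Tomas): min(64, -52, -22) = -52
South (Gita): max(-14, -55, -91, -52) = -14
S0 (Tomas): min(-9, -14) = -14
At S0, Tomas picks South (lowest: -14).
At South, Gita picks c (highest: -14).
At c, Tomas picks p (lowest: -14).
Terminal value -14.

S0 -> South -> c -> p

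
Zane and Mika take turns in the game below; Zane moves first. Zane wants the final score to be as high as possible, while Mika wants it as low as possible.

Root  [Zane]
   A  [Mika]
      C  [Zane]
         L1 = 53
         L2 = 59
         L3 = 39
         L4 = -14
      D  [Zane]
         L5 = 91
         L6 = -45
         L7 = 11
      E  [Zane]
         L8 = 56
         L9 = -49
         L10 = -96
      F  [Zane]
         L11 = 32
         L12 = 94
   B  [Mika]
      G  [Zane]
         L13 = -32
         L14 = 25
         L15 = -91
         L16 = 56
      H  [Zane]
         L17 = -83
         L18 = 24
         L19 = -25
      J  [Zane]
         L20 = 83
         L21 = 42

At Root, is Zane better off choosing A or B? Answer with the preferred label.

C (Zane): max(53, 59, 39, -14) = 59
D (Zane): max(91, -45, 11) = 91
E (Zane): max(56, -49, -96) = 56
F (Zane): max(32, 94) = 94
A (Mika): min(59, 91, 56, 94) = 56
G (Zane): max(-32, 25, -91, 56) = 56
H (Zane): max(-83, 24, -25) = 24
J (Zane): max(83, 42) = 83
B (Mika): min(56, 24, 83) = 24
Zane prefers the higher value; A=56, B=24. A is better since 56 > 24.

A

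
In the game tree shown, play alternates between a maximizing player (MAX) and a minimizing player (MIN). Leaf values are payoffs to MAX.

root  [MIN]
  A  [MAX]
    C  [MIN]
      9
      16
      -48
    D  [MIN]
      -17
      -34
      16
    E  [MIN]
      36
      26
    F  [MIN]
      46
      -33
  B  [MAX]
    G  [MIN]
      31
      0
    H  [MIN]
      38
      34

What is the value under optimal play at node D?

D (MIN): min(-17, -34, 16) = -34

-34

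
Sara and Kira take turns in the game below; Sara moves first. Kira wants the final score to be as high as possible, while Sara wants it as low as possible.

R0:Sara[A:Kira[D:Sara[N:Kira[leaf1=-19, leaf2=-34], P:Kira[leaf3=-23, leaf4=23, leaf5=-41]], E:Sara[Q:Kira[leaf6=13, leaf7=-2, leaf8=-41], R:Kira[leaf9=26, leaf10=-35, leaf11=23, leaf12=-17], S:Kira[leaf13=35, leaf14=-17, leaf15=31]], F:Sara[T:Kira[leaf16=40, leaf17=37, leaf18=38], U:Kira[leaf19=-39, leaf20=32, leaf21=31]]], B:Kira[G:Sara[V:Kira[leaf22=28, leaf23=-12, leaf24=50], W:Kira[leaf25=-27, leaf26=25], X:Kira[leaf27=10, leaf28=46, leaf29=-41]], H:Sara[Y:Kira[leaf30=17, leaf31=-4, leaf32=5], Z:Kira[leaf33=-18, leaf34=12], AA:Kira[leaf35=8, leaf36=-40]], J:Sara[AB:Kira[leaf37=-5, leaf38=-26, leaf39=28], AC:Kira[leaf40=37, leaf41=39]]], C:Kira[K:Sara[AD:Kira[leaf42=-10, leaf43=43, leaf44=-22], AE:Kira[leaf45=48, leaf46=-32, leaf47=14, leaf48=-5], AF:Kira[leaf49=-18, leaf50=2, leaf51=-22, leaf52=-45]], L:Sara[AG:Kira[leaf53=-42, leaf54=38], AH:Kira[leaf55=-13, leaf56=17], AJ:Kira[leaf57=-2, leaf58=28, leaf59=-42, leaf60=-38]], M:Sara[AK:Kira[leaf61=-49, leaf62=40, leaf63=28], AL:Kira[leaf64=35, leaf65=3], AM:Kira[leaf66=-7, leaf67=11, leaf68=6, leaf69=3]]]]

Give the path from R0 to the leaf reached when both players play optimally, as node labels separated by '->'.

R0 -> C -> L -> AH -> leaf56

N (Kira): max(-19, -34) = -19
P (Kira): max(-23, 23, -41) = 23
D (Sara): min(-19, 23) = -19
Q (Kira): max(13, -2, -41) = 13
R (Kira): max(26, -35, 23, -17) = 26
S (Kira): max(35, -17, 31) = 35
E (Sara): min(13, 26, 35) = 13
T (Kira): max(40, 37, 38) = 40
U (Kira): max(-39, 32, 31) = 32
F (Sara): min(40, 32) = 32
A (Kira): max(-19, 13, 32) = 32
V (Kira): max(28, -12, 50) = 50
W (Kira): max(-27, 25) = 25
X (Kira): max(10, 46, -41) = 46
G (Sara): min(50, 25, 46) = 25
Y (Kira): max(17, -4, 5) = 17
Z (Kira): max(-18, 12) = 12
AA (Kira): max(8, -40) = 8
H (Sara): min(17, 12, 8) = 8
AB (Kira): max(-5, -26, 28) = 28
AC (Kira): max(37, 39) = 39
J (Sara): min(28, 39) = 28
B (Kira): max(25, 8, 28) = 28
AD (Kira): max(-10, 43, -22) = 43
AE (Kira): max(48, -32, 14, -5) = 48
AF (Kira): max(-18, 2, -22, -45) = 2
K (Sara): min(43, 48, 2) = 2
AG (Kira): max(-42, 38) = 38
AH (Kira): max(-13, 17) = 17
AJ (Kira): max(-2, 28, -42, -38) = 28
L (Sara): min(38, 17, 28) = 17
AK (Kira): max(-49, 40, 28) = 40
AL (Kira): max(35, 3) = 35
AM (Kira): max(-7, 11, 6, 3) = 11
M (Sara): min(40, 35, 11) = 11
C (Kira): max(2, 17, 11) = 17
R0 (Sara): min(32, 28, 17) = 17
At R0, Sara picks C (lowest: 17).
At C, Kira picks L (highest: 17).
At L, Sara picks AH (lowest: 17).
At AH, Kira picks leaf56 (highest: 17).
Terminal value 17.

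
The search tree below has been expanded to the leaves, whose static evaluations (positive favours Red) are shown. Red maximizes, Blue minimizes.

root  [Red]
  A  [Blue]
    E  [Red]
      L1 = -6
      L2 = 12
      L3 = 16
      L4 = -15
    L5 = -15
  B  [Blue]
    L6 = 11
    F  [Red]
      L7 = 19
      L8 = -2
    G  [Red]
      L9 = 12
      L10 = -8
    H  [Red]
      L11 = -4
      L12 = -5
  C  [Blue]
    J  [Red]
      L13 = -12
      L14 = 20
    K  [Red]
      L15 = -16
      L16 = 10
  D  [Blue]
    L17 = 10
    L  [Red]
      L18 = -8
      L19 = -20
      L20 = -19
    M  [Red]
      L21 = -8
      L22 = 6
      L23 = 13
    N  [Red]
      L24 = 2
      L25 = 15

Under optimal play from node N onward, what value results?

N (Red): max(2, 15) = 15

15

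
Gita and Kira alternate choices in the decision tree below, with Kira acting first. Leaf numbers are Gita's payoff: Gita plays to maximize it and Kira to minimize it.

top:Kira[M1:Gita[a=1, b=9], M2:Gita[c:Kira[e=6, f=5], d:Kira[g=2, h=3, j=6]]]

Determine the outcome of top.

5

M1 (Gita): max(1, 9) = 9
c (Kira): min(6, 5) = 5
d (Kira): min(2, 3, 6) = 2
M2 (Gita): max(5, 2) = 5
top (Kira): min(9, 5) = 5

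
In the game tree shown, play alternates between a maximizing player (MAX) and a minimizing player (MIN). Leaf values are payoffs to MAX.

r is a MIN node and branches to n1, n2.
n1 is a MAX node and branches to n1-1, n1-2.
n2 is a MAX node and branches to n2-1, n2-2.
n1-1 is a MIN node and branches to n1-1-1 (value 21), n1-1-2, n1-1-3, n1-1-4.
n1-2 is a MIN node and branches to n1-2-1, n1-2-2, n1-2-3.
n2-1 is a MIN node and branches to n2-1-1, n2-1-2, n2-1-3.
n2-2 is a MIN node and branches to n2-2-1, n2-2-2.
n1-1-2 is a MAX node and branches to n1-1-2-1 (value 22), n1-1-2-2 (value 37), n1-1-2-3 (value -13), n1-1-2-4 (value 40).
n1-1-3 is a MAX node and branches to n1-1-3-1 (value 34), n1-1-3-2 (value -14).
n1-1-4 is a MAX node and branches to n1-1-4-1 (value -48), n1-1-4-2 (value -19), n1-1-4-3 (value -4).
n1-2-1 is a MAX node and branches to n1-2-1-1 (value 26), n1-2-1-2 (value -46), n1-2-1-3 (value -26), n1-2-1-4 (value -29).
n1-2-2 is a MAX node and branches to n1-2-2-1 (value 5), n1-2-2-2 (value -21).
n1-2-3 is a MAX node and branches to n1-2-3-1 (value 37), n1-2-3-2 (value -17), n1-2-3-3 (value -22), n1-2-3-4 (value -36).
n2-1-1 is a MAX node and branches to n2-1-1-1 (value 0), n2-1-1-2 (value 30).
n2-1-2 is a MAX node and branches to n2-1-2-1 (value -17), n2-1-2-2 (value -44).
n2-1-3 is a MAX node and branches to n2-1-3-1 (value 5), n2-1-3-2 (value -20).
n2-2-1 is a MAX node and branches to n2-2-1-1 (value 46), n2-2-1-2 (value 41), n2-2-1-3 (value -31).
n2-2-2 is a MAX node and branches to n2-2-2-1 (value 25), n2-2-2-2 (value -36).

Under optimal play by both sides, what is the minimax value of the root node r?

n1-1-2 (MAX): max(22, 37, -13, 40) = 40
n1-1-3 (MAX): max(34, -14) = 34
n1-1-4 (MAX): max(-48, -19, -4) = -4
n1-1 (MIN): min(21, 40, 34, -4) = -4
n1-2-1 (MAX): max(26, -46, -26, -29) = 26
n1-2-2 (MAX): max(5, -21) = 5
n1-2-3 (MAX): max(37, -17, -22, -36) = 37
n1-2 (MIN): min(26, 5, 37) = 5
n1 (MAX): max(-4, 5) = 5
n2-1-1 (MAX): max(0, 30) = 30
n2-1-2 (MAX): max(-17, -44) = -17
n2-1-3 (MAX): max(5, -20) = 5
n2-1 (MIN): min(30, -17, 5) = -17
n2-2-1 (MAX): max(46, 41, -31) = 46
n2-2-2 (MAX): max(25, -36) = 25
n2-2 (MIN): min(46, 25) = 25
n2 (MAX): max(-17, 25) = 25
r (MIN): min(5, 25) = 5

5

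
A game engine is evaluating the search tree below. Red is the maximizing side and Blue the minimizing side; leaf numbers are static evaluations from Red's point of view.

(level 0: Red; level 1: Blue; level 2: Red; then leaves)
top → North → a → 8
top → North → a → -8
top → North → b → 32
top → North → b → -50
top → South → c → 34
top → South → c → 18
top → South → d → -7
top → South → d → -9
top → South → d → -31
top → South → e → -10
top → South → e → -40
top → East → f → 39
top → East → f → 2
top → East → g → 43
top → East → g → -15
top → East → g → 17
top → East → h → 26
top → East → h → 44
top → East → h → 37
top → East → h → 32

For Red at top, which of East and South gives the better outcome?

East

f (Red): max(39, 2) = 39
g (Red): max(43, -15, 17) = 43
h (Red): max(26, 44, 37, 32) = 44
East (Blue): min(39, 43, 44) = 39
c (Red): max(34, 18) = 34
d (Red): max(-7, -9, -31) = -7
e (Red): max(-10, -40) = -10
South (Blue): min(34, -7, -10) = -10
Red prefers the higher value; East=39, South=-10. East is better since 39 > -10.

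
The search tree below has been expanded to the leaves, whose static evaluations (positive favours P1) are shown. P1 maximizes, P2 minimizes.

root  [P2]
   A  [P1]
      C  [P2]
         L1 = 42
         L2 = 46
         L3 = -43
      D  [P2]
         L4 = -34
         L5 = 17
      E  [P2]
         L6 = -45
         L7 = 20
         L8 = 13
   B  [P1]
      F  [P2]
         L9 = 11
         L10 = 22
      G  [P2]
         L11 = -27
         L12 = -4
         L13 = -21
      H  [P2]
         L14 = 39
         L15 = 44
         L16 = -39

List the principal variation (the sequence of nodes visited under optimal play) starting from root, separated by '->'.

C (P2): min(42, 46, -43) = -43
D (P2): min(-34, 17) = -34
E (P2): min(-45, 20, 13) = -45
A (P1): max(-43, -34, -45) = -34
F (P2): min(11, 22) = 11
G (P2): min(-27, -4, -21) = -27
H (P2): min(39, 44, -39) = -39
B (P1): max(11, -27, -39) = 11
root (P2): min(-34, 11) = -34
At root, P2 picks A (lowest: -34).
At A, P1 picks D (highest: -34).
At D, P2 picks L4 (lowest: -34).
Terminal value -34.

root -> A -> D -> L4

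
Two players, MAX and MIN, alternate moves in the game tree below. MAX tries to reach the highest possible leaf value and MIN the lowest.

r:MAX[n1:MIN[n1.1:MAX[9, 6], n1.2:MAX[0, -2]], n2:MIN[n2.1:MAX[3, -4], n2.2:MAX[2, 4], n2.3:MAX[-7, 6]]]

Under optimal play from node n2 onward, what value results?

n2.1 (MAX): max(3, -4) = 3
n2.2 (MAX): max(2, 4) = 4
n2.3 (MAX): max(-7, 6) = 6
n2 (MIN): min(3, 4, 6) = 3

3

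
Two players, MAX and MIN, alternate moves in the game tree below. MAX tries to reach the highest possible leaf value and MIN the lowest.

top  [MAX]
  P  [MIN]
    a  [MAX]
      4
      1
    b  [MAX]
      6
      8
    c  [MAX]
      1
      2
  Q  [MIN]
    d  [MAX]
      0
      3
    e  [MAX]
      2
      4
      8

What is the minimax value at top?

a (MAX): max(4, 1) = 4
b (MAX): max(6, 8) = 8
c (MAX): max(1, 2) = 2
P (MIN): min(4, 8, 2) = 2
d (MAX): max(0, 3) = 3
e (MAX): max(2, 4, 8) = 8
Q (MIN): min(3, 8) = 3
top (MAX): max(2, 3) = 3

3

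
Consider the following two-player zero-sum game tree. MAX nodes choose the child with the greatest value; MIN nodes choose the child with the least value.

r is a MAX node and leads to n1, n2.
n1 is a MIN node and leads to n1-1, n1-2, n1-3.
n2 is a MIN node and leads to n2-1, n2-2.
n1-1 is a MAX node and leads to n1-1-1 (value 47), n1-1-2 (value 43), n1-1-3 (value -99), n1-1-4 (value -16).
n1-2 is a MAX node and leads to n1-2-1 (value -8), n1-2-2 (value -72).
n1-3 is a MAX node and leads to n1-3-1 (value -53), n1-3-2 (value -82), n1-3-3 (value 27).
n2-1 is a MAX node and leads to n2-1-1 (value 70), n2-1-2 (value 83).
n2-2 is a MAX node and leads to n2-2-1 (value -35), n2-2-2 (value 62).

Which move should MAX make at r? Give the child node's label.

n2

n1-1 (MAX): max(47, 43, -99, -16) = 47
n1-2 (MAX): max(-8, -72) = -8
n1-3 (MAX): max(-53, -82, 27) = 27
n1 (MIN): min(47, -8, 27) = -8
n2-1 (MAX): max(70, 83) = 83
n2-2 (MAX): max(-35, 62) = 62
n2 (MIN): min(83, 62) = 62
r (MAX): max(-8, 62) = 62
MAX at r wants the highest of {n1=-8, n2=62}, so chooses n2.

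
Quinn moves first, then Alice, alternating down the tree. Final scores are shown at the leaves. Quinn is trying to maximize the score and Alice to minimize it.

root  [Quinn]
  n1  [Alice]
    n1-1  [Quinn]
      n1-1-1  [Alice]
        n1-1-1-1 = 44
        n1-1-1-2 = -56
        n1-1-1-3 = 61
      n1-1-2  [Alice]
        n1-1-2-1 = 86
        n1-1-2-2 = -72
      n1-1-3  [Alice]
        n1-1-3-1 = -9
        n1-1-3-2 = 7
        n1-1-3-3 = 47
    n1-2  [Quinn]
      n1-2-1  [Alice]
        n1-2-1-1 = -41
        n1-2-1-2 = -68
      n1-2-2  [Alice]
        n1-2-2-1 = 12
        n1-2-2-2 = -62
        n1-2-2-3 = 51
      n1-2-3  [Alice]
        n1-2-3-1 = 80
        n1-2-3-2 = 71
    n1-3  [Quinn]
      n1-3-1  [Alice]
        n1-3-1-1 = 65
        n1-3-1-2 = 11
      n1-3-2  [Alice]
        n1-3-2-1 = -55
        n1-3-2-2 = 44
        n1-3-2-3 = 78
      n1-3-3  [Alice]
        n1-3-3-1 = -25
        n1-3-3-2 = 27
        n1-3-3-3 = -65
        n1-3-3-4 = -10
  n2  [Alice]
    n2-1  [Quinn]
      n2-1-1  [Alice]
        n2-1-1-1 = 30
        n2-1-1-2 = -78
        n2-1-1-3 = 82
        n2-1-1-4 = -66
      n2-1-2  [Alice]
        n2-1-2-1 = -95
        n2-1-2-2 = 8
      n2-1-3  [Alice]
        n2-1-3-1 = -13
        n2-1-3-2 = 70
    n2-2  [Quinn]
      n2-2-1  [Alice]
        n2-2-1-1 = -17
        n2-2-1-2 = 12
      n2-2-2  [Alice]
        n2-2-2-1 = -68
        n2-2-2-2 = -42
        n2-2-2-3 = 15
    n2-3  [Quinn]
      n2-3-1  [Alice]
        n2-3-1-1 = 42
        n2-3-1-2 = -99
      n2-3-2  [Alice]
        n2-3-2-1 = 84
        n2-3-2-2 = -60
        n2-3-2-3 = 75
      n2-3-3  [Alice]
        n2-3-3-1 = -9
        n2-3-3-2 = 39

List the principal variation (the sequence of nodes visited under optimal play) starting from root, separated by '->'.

n1-1-1 (Alice): min(44, -56, 61) = -56
n1-1-2 (Alice): min(86, -72) = -72
n1-1-3 (Alice): min(-9, 7, 47) = -9
n1-1 (Quinn): max(-56, -72, -9) = -9
n1-2-1 (Alice): min(-41, -68) = -68
n1-2-2 (Alice): min(12, -62, 51) = -62
n1-2-3 (Alice): min(80, 71) = 71
n1-2 (Quinn): max(-68, -62, 71) = 71
n1-3-1 (Alice): min(65, 11) = 11
n1-3-2 (Alice): min(-55, 44, 78) = -55
n1-3-3 (Alice): min(-25, 27, -65, -10) = -65
n1-3 (Quinn): max(11, -55, -65) = 11
n1 (Alice): min(-9, 71, 11) = -9
n2-1-1 (Alice): min(30, -78, 82, -66) = -78
n2-1-2 (Alice): min(-95, 8) = -95
n2-1-3 (Alice): min(-13, 70) = -13
n2-1 (Quinn): max(-78, -95, -13) = -13
n2-2-1 (Alice): min(-17, 12) = -17
n2-2-2 (Alice): min(-68, -42, 15) = -68
n2-2 (Quinn): max(-17, -68) = -17
n2-3-1 (Alice): min(42, -99) = -99
n2-3-2 (Alice): min(84, -60, 75) = -60
n2-3-3 (Alice): min(-9, 39) = -9
n2-3 (Quinn): max(-99, -60, -9) = -9
n2 (Alice): min(-13, -17, -9) = -17
root (Quinn): max(-9, -17) = -9
At root, Quinn picks n1 (highest: -9).
At n1, Alice picks n1-1 (lowest: -9).
At n1-1, Quinn picks n1-1-3 (highest: -9).
At n1-1-3, Alice picks n1-1-3-1 (lowest: -9).
Terminal value -9.

root -> n1 -> n1-1 -> n1-1-3 -> n1-1-3-1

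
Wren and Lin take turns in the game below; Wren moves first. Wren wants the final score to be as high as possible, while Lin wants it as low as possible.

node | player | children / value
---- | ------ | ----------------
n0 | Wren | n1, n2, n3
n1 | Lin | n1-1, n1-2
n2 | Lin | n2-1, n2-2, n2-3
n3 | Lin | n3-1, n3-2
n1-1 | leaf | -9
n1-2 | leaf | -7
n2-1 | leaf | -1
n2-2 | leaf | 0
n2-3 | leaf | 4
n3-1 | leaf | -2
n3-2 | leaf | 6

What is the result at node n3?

-2

n3 (Lin): min(-2, 6) = -2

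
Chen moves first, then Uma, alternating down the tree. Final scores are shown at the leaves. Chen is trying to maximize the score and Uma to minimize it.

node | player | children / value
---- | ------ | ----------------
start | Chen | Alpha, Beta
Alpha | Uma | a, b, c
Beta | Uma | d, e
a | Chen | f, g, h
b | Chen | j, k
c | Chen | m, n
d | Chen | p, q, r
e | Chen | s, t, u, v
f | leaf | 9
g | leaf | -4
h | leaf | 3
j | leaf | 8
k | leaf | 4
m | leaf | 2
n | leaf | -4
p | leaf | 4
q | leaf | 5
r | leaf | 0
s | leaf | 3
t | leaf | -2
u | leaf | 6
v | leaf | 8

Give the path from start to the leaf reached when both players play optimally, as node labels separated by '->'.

start -> Beta -> d -> q

a (Chen): max(9, -4, 3) = 9
b (Chen): max(8, 4) = 8
c (Chen): max(2, -4) = 2
Alpha (Uma): min(9, 8, 2) = 2
d (Chen): max(4, 5, 0) = 5
e (Chen): max(3, -2, 6, 8) = 8
Beta (Uma): min(5, 8) = 5
start (Chen): max(2, 5) = 5
At start, Chen picks Beta (highest: 5).
At Beta, Uma picks d (lowest: 5).
At d, Chen picks q (highest: 5).
Terminal value 5.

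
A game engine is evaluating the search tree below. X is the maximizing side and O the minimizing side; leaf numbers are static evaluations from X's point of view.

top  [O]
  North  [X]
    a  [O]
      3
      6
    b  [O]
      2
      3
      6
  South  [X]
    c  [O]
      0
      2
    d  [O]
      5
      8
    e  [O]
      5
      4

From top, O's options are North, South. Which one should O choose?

North

a (O): min(3, 6) = 3
b (O): min(2, 3, 6) = 2
North (X): max(3, 2) = 3
c (O): min(0, 2) = 0
d (O): min(5, 8) = 5
e (O): min(5, 4) = 4
South (X): max(0, 5, 4) = 5
top (O): min(3, 5) = 3
O at top wants the lowest of {North=3, South=5}, so chooses North.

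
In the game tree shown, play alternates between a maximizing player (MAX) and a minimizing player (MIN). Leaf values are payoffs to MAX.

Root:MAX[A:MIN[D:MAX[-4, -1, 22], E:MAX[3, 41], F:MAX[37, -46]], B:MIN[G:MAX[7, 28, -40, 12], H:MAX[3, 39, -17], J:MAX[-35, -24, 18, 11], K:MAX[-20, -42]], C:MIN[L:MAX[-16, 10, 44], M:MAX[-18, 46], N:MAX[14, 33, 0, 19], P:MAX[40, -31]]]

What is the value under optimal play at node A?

D (MAX): max(-4, -1, 22) = 22
E (MAX): max(3, 41) = 41
F (MAX): max(37, -46) = 37
A (MIN): min(22, 41, 37) = 22

22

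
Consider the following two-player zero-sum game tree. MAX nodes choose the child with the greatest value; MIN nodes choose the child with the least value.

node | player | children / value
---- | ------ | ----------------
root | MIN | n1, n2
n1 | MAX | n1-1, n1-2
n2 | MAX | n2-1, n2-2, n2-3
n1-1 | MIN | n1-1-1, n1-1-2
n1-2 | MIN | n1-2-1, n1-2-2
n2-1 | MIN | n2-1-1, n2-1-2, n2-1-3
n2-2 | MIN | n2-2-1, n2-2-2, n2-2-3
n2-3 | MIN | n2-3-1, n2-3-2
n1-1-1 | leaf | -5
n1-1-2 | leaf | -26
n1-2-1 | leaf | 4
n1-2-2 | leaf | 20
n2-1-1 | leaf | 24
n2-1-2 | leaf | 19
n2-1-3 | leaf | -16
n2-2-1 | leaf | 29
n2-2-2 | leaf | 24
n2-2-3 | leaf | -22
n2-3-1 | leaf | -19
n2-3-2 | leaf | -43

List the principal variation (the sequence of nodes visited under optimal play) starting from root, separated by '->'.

n1-1 (MIN): min(-5, -26) = -26
n1-2 (MIN): min(4, 20) = 4
n1 (MAX): max(-26, 4) = 4
n2-1 (MIN): min(24, 19, -16) = -16
n2-2 (MIN): min(29, 24, -22) = -22
n2-3 (MIN): min(-19, -43) = -43
n2 (MAX): max(-16, -22, -43) = -16
root (MIN): min(4, -16) = -16
At root, MIN picks n2 (lowest: -16).
At n2, MAX picks n2-1 (highest: -16).
At n2-1, MIN picks n2-1-3 (lowest: -16).
Terminal value -16.

root -> n2 -> n2-1 -> n2-1-3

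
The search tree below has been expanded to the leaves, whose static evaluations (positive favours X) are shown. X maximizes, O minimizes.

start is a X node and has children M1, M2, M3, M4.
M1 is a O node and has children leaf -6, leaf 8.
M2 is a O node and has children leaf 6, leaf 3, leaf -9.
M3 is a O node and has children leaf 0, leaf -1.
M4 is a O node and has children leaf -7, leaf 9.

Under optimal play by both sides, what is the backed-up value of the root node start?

-1

M1 (O): min(-6, 8) = -6
M2 (O): min(6, 3, -9) = -9
M3 (O): min(0, -1) = -1
M4 (O): min(-7, 9) = -7
start (X): max(-6, -9, -1, -7) = -1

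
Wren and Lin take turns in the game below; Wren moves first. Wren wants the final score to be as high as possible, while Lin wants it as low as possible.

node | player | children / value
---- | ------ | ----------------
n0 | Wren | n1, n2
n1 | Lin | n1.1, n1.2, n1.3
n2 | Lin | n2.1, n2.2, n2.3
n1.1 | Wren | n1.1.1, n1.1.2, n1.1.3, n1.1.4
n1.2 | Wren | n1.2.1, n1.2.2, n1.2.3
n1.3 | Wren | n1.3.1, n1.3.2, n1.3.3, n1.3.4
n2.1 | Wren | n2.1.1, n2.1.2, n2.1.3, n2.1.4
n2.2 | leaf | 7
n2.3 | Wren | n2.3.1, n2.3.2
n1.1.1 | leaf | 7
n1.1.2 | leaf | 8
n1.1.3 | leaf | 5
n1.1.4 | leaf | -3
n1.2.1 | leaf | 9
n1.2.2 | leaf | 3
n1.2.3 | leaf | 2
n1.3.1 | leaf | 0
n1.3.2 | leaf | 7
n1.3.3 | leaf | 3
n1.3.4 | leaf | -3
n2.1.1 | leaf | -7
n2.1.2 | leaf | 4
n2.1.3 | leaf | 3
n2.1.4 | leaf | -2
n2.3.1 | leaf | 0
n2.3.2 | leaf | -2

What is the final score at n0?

n1.1 (Wren): max(7, 8, 5, -3) = 8
n1.2 (Wren): max(9, 3, 2) = 9
n1.3 (Wren): max(0, 7, 3, -3) = 7
n1 (Lin): min(8, 9, 7) = 7
n2.1 (Wren): max(-7, 4, 3, -2) = 4
n2.3 (Wren): max(0, -2) = 0
n2 (Lin): min(4, 7, 0) = 0
n0 (Wren): max(7, 0) = 7

7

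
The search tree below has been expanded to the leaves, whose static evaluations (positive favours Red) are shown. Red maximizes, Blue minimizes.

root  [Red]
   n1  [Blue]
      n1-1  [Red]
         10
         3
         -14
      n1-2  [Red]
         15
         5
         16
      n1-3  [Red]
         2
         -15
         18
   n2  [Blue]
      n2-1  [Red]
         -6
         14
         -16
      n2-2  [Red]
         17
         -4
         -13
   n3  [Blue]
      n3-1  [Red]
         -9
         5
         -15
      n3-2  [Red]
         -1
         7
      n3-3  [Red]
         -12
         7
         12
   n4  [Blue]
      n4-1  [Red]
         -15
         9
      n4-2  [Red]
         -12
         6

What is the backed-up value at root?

14

n1-1 (Red): max(10, 3, -14) = 10
n1-2 (Red): max(15, 5, 16) = 16
n1-3 (Red): max(2, -15, 18) = 18
n1 (Blue): min(10, 16, 18) = 10
n2-1 (Red): max(-6, 14, -16) = 14
n2-2 (Red): max(17, -4, -13) = 17
n2 (Blue): min(14, 17) = 14
n3-1 (Red): max(-9, 5, -15) = 5
n3-2 (Red): max(-1, 7) = 7
n3-3 (Red): max(-12, 7, 12) = 12
n3 (Blue): min(5, 7, 12) = 5
n4-1 (Red): max(-15, 9) = 9
n4-2 (Red): max(-12, 6) = 6
n4 (Blue): min(9, 6) = 6
root (Red): max(10, 14, 5, 6) = 14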